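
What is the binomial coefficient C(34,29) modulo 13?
4

Using Lucas' theorem:
Write n=34 and k=29 in base 13:
n in base 13: [2, 8]
k in base 13: [2, 3]
C(34,29) mod 13 = ∏ C(n_i, k_i) mod 13
Digit binomials (mod 13): C(2,2) = 1; C(8,3) = 56 ≡ 4
Product: 1 × 4 = 4 ≡ 4 (mod 13)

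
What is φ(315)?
144

315 = 3^2 × 5 × 7
φ(n) = n × ∏(1 - 1/p) for each prime p dividing n
φ(315) = 315 × (1 - 1/3) × (1 - 1/5) × (1 - 1/7) = 144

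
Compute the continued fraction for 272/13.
[20; 1, 12]

Euclidean algorithm steps:
272 = 20 × 13 + 12
13 = 1 × 12 + 1
12 = 12 × 1 + 0
Continued fraction: [20; 1, 12]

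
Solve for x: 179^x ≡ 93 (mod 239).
108

Baby-step giant-step with step n = ⌈√239⌉ = 16.
Baby steps 179^j mod 239 (j:value) for j=0..15: 0:1, 1:179, 2:15, 3:56, 4:225, 5:123, 6:29, 7:172, 8:196, 9:190, 10:72, 11:221, 12:124, 13:208, 14:187, 15:13.
Giant-step multiplier: 179^(-16) ≡ 179^(238-16) = 179^222 ≡ 110 (mod 239).
Giant steps γ_i = 93·110^i mod 239: γ_0=93, γ_1=192, γ_2=88, γ_3=120, γ_4=55, γ_5=75, γ_6=124 (in table at j=12).
x = i·n + j = 6·16 + 12 = 108.
Check: 179^108 ≡ 93 (mod 239).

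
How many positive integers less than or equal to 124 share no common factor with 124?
60

124 = 2^2 × 31
φ(n) = n × ∏(1 - 1/p) for each prime p dividing n
φ(124) = 124 × (1 - 1/2) × (1 - 1/31) = 60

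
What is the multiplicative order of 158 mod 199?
99

199 is prime, so ord(158) divides φ(199) = 198.
Divisors of 198: 1, 2, 3, 6, 9, 11, 18, 22, 33, 66, 99, 198.
Repeated squaring: 158^1 ≡ 158, 158^2 ≡ 89, 158^4 ≡ 160, 158^8 ≡ 128, 158^16 ≡ 66, 158^32 ≡ 177, 158^64 ≡ 86, 158^128 ≡ 33 (mod 199).
Test 158^d mod 199 for each divisor d in increasing order:
158^1 ≡ 158
158^2 ≡ 89
158^3 = 158^2·158^1 ≡ 132
158^6 = 158^4·158^2 ≡ 111
158^9 = 158^8·158^1 ≡ 125
158^11 = 158^8·158^2·158^1 ≡ 180
158^18 = 158^16·158^2 ≡ 103
158^22 = 158^16·158^4·158^2 ≡ 162
158^33 = 158^32·158^1 ≡ 106
158^66 = 158^64·158^2 ≡ 92
158^99 = 158^64·158^32·158^2·158^1 ≡ 1  ← first divisor giving 1
The order is 99.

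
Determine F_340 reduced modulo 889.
52

Matrix identity: Q^n = [[F_(n+1), F_n], [F_n, F_(n-1)]] with Q = [[1,1],[1,0]].
n = 340 = 101010100₂. Square-and-multiply, entries mod 889:
Q^1 = [[1,1],[1,0]]
Q^2 = (Q^1)² = [[2,1],[1,1]]
Q^5 = (Q^2)²·Q = [[8,5],[5,3]]
Q^10 = (Q^5)² = [[89,55],[55,34]]
Q^21 = (Q^10)²·Q = [[820,278],[278,542]]
Q^42 = (Q^21)² = [[257,811],[811,335]]
Q^85 = (Q^42)²·Q = [[176,124],[124,52]]
Q^170 = (Q^85)² = [[124,713],[713,300]]
Q^340 = (Q^170)² = [[124,52],[52,72]]
F_340 mod 889 = Q^340[0][1] = 52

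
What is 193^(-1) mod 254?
229

gcd(193, 254) = 1, so the inverse exists.
Extended Euclidean algorithm on (254, 193):
254 = 1 × 193 + 61  ⟹  61 = (1)·254 + (-1)·193
193 = 3 × 61 + 10  ⟹  10 = (-3)·254 + (4)·193
61 = 6 × 10 + 1  ⟹  1 = (19)·254 + (-25)·193
So (-25)·193 ≡ 1 (mod 254), i.e. 193^(-1) ≡ -25 ≡ 229 (mod 254).
Check: 193 × 229 = 44197 ≡ 1 (mod 254)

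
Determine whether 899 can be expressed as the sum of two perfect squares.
Not possible

Factorization: 899 = 29 × 31
By Fermat: n is sum of two squares iff every prime p ≡ 3 (mod 4) appears to even power.
Prime(s) ≡ 3 (mod 4) with odd exponent: [(31, 1)]
Therefore 899 cannot be expressed as a² + b².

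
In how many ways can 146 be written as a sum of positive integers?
27517052599

p(n) counts ways to write n as a sum of positive integers (order ignored).
Euler's pentagonal recurrence: p(k) = p(k-1) + p(k-2) - p(k-5) - p(k-7) + p(k-12) + p(k-15) - ... (offsets j(3j∓1)/2, signs ++--, p(0)=1, p(<0)=0).
DP table for k = 0..145: p(0)=1, p(1)=1, p(2)=2, p(3)=3, p(4)=5, p(5)=7, p(6)=11, p(7)=15, p(8)=22, p(9)=30, p(10)=42, p(11)=56, p(12)=77, p(13)=101, p(14)=135, p(15)=176, p(16)=231, p(17)=297, p(18)=385, p(19)=490, p(20)=627, p(21)=792, p(22)=1002, p(23)=1255, p(24)=1575, p(25)=1958, p(26)=2436, p(27)=3010, p(28)=3718, p(29)=4565, p(30)=5604, p(31)=6842, p(32)=8349, p(33)=10143, p(34)=12310, p(35)=14883, p(36)=17977, p(37)=21637, p(38)=26015, p(39)=31185, p(40)=37338, p(41)=44583, p(42)=53174, p(43)=63261, p(44)=75175, p(45)=89134, p(46)=105558, p(47)=124754, p(48)=147273, p(49)=173525, p(50)=204226, p(51)=239943, p(52)=281589, p(53)=329931, p(54)=386155, p(55)=451276, p(56)=526823, p(57)=614154, p(58)=715220, p(59)=831820, p(60)=966467, p(61)=1121505, p(62)=1300156, p(63)=1505499, p(64)=1741630, p(65)=2012558, p(66)=2323520, p(67)=2679689, p(68)=3087735, p(69)=3554345, p(70)=4087968, p(71)=4697205, p(72)=5392783, p(73)=6185689, p(74)=7089500, p(75)=8118264, p(76)=9289091, p(77)=10619863, p(78)=12132164, p(79)=13848650, p(80)=15796476, p(81)=18004327, p(82)=20506255, p(83)=23338469, p(84)=26543660, p(85)=30167357, p(86)=34262962, p(87)=38887673, p(88)=44108109, p(89)=49995925, p(90)=56634173, p(91)=64112359, p(92)=72533807, p(93)=82010177, p(94)=92669720, p(95)=104651419, p(96)=118114304, p(97)=133230930, p(98)=150198136, p(99)=169229875, p(100)=190569292, p(101)=214481126, p(102)=241265379, p(103)=271248950, p(104)=304801365, p(105)=342325709, p(106)=384276336, p(107)=431149389, p(108)=483502844, p(109)=541946240, p(110)=607163746, p(111)=679903203, p(112)=761002156, p(113)=851376628, p(114)=952050665, p(115)=1064144451, p(116)=1188908248, p(117)=1327710076, p(118)=1482074143, p(119)=1653668665, p(120)=1844349560, p(121)=2056148051, p(122)=2291320912, p(123)=2552338241, p(124)=2841940500, p(125)=3163127352, p(126)=3519222692, p(127)=3913864295, p(128)=4351078600, p(129)=4835271870, p(130)=5371315400, p(131)=5964539504, p(132)=6620830889, p(133)=7346629512, p(134)=8149040695, p(135)=9035836076, p(136)=10015581680, p(137)=11097645016, p(138)=12292341831, p(139)=13610949895, p(140)=15065878135, p(141)=16670689208, p(142)=18440293320, p(143)=20390982757, p(144)=22540654445, p(145)=24908858009.
Final step: p(146) = p(145) + p(144) - p(141) - p(139) + p(134) + p(131) - p(124) - p(120) + p(111) + p(106) - p(95) - p(89) + p(76) + p(69) - p(54) - p(46) + p(29) + p(20) - p(1)
= 24908858009 + 22540654445 - 16670689208 - 13610949895 + 8149040695 + 5964539504 - 2841940500 - 1844349560 + 679903203 + 384276336 - 104651419 - 49995925 + 9289091 + 3554345 - 386155 - 105558 + 4565 + 627 - 1
= 27517052599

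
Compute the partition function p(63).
1505499

p(n) counts ways to write n as a sum of positive integers (order ignored).
Euler's pentagonal recurrence: p(k) = p(k-1) + p(k-2) - p(k-5) - p(k-7) + p(k-12) + p(k-15) - ... (offsets j(3j∓1)/2, signs ++--, p(0)=1, p(<0)=0).
DP table for k = 0..62: p(0)=1, p(1)=1, p(2)=2, p(3)=3, p(4)=5, p(5)=7, p(6)=11, p(7)=15, p(8)=22, p(9)=30, p(10)=42, p(11)=56, p(12)=77, p(13)=101, p(14)=135, p(15)=176, p(16)=231, p(17)=297, p(18)=385, p(19)=490, p(20)=627, p(21)=792, p(22)=1002, p(23)=1255, p(24)=1575, p(25)=1958, p(26)=2436, p(27)=3010, p(28)=3718, p(29)=4565, p(30)=5604, p(31)=6842, p(32)=8349, p(33)=10143, p(34)=12310, p(35)=14883, p(36)=17977, p(37)=21637, p(38)=26015, p(39)=31185, p(40)=37338, p(41)=44583, p(42)=53174, p(43)=63261, p(44)=75175, p(45)=89134, p(46)=105558, p(47)=124754, p(48)=147273, p(49)=173525, p(50)=204226, p(51)=239943, p(52)=281589, p(53)=329931, p(54)=386155, p(55)=451276, p(56)=526823, p(57)=614154, p(58)=715220, p(59)=831820, p(60)=966467, p(61)=1121505, p(62)=1300156.
Final step: p(63) = p(62) + p(61) - p(58) - p(56) + p(51) + p(48) - p(41) - p(37) + p(28) + p(23) - p(12) - p(6)
= 1300156 + 1121505 - 715220 - 526823 + 239943 + 147273 - 44583 - 21637 + 3718 + 1255 - 77 - 11
= 1505499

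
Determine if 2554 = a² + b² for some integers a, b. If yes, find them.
23² + 45² (a=23, b=45)

Factorization: 2554 = 2 × 1277
By Fermat: n is sum of two squares iff every prime p ≡ 3 (mod 4) appears to even power.
All primes ≡ 3 (mod 4) appear to even power.
Search a = 0, 1, 2, … for 2554 - a² a perfect square: first hit at a = 23: 2554 - 529 = 2025 = 45².
2554 = 23² + 45² = 529 + 2025 ✓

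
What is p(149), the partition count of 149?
37027355200

p(n) counts ways to write n as a sum of positive integers (order ignored).
Euler's pentagonal recurrence: p(k) = p(k-1) + p(k-2) - p(k-5) - p(k-7) + p(k-12) + p(k-15) - ... (offsets j(3j∓1)/2, signs ++--, p(0)=1, p(<0)=0).
DP table for k = 0..148: p(0)=1, p(1)=1, p(2)=2, p(3)=3, p(4)=5, p(5)=7, p(6)=11, p(7)=15, p(8)=22, p(9)=30, p(10)=42, p(11)=56, p(12)=77, p(13)=101, p(14)=135, p(15)=176, p(16)=231, p(17)=297, p(18)=385, p(19)=490, p(20)=627, p(21)=792, p(22)=1002, p(23)=1255, p(24)=1575, p(25)=1958, p(26)=2436, p(27)=3010, p(28)=3718, p(29)=4565, p(30)=5604, p(31)=6842, p(32)=8349, p(33)=10143, p(34)=12310, p(35)=14883, p(36)=17977, p(37)=21637, p(38)=26015, p(39)=31185, p(40)=37338, p(41)=44583, p(42)=53174, p(43)=63261, p(44)=75175, p(45)=89134, p(46)=105558, p(47)=124754, p(48)=147273, p(49)=173525, p(50)=204226, p(51)=239943, p(52)=281589, p(53)=329931, p(54)=386155, p(55)=451276, p(56)=526823, p(57)=614154, p(58)=715220, p(59)=831820, p(60)=966467, p(61)=1121505, p(62)=1300156, p(63)=1505499, p(64)=1741630, p(65)=2012558, p(66)=2323520, p(67)=2679689, p(68)=3087735, p(69)=3554345, p(70)=4087968, p(71)=4697205, p(72)=5392783, p(73)=6185689, p(74)=7089500, p(75)=8118264, p(76)=9289091, p(77)=10619863, p(78)=12132164, p(79)=13848650, p(80)=15796476, p(81)=18004327, p(82)=20506255, p(83)=23338469, p(84)=26543660, p(85)=30167357, p(86)=34262962, p(87)=38887673, p(88)=44108109, p(89)=49995925, p(90)=56634173, p(91)=64112359, p(92)=72533807, p(93)=82010177, p(94)=92669720, p(95)=104651419, p(96)=118114304, p(97)=133230930, p(98)=150198136, p(99)=169229875, p(100)=190569292, p(101)=214481126, p(102)=241265379, p(103)=271248950, p(104)=304801365, p(105)=342325709, p(106)=384276336, p(107)=431149389, p(108)=483502844, p(109)=541946240, p(110)=607163746, p(111)=679903203, p(112)=761002156, p(113)=851376628, p(114)=952050665, p(115)=1064144451, p(116)=1188908248, p(117)=1327710076, p(118)=1482074143, p(119)=1653668665, p(120)=1844349560, p(121)=2056148051, p(122)=2291320912, p(123)=2552338241, p(124)=2841940500, p(125)=3163127352, p(126)=3519222692, p(127)=3913864295, p(128)=4351078600, p(129)=4835271870, p(130)=5371315400, p(131)=5964539504, p(132)=6620830889, p(133)=7346629512, p(134)=8149040695, p(135)=9035836076, p(136)=10015581680, p(137)=11097645016, p(138)=12292341831, p(139)=13610949895, p(140)=15065878135, p(141)=16670689208, p(142)=18440293320, p(143)=20390982757, p(144)=22540654445, p(145)=24908858009, p(146)=27517052599, p(147)=30388671978, p(148)=33549419497.
Final step: p(149) = p(148) + p(147) - p(144) - p(142) + p(137) + p(134) - p(127) - p(123) + p(114) + p(109) - p(98) - p(92) + p(79) + p(72) - p(57) - p(49) + p(32) + p(23) - p(4)
= 33549419497 + 30388671978 - 22540654445 - 18440293320 + 11097645016 + 8149040695 - 3913864295 - 2552338241 + 952050665 + 541946240 - 150198136 - 72533807 + 13848650 + 5392783 - 614154 - 173525 + 8349 + 1255 - 5
= 37027355200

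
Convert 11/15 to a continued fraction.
[0; 1, 2, 1, 3]

Euclidean algorithm steps:
11 = 0 × 15 + 11
15 = 1 × 11 + 4
11 = 2 × 4 + 3
4 = 1 × 3 + 1
3 = 3 × 1 + 0
Continued fraction: [0; 1, 2, 1, 3]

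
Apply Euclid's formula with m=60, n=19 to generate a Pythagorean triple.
(3239, 2280, 3961)

Euclid's formula: a = m² - n², b = 2mn, c = m² + n²
m = 60, n = 19
a = 60² - 19² = 3600 - 361 = 3239
b = 2 × 60 × 19 = 2280
c = 60² + 19² = 3600 + 361 = 3961
Verification: 3239² + 2280² = 10491121 + 5198400 = 15689521 = 3961² ✓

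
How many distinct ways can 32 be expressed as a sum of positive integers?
8349

p(n) counts ways to write n as a sum of positive integers (order ignored).
Euler's pentagonal recurrence: p(k) = p(k-1) + p(k-2) - p(k-5) - p(k-7) + p(k-12) + p(k-15) - ... (offsets j(3j∓1)/2, signs ++--, p(0)=1, p(<0)=0).
DP table for k = 0..31: p(0)=1, p(1)=1, p(2)=2, p(3)=3, p(4)=5, p(5)=7, p(6)=11, p(7)=15, p(8)=22, p(9)=30, p(10)=42, p(11)=56, p(12)=77, p(13)=101, p(14)=135, p(15)=176, p(16)=231, p(17)=297, p(18)=385, p(19)=490, p(20)=627, p(21)=792, p(22)=1002, p(23)=1255, p(24)=1575, p(25)=1958, p(26)=2436, p(27)=3010, p(28)=3718, p(29)=4565, p(30)=5604, p(31)=6842.
Final step: p(32) = p(31) + p(30) - p(27) - p(25) + p(20) + p(17) - p(10) - p(6)
= 6842 + 5604 - 3010 - 1958 + 627 + 297 - 42 - 11
= 8349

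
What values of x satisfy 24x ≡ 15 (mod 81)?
x ≡ 4 (mod 27)

gcd(24, 81) = 3, which divides 15, so solutions exist.
Divide through by 3: 8x ≡ 5 (mod 27).
Find 8^(-1) mod 27 by the extended Euclidean algorithm:
27 = 3 × 8 + 3  ⟹  3 = (1)·27 + (-3)·8
8 = 2 × 3 + 2  ⟹  2 = (-2)·27 + (7)·8
3 = 1 × 2 + 1  ⟹  1 = (3)·27 + (-10)·8
So (-10)·8 ≡ 1 (mod 27), i.e. 8^(-1) ≡ -10 ≡ 17 (mod 27).
x ≡ 17 × 5 = 85 ≡ 4 (mod 27).
Check: 24 × 4 = 96 ≡ 15 (mod 81).
x ≡ 4 (mod 27), giving 3 solutions mod 81.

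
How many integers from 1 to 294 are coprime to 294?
84

294 = 2 × 3 × 7^2
φ(n) = n × ∏(1 - 1/p) for each prime p dividing n
φ(294) = 294 × (1 - 1/2) × (1 - 1/3) × (1 - 1/7) = 84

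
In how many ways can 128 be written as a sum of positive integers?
4351078600

p(n) counts ways to write n as a sum of positive integers (order ignored).
Euler's pentagonal recurrence: p(k) = p(k-1) + p(k-2) - p(k-5) - p(k-7) + p(k-12) + p(k-15) - ... (offsets j(3j∓1)/2, signs ++--, p(0)=1, p(<0)=0).
DP table for k = 0..127: p(0)=1, p(1)=1, p(2)=2, p(3)=3, p(4)=5, p(5)=7, p(6)=11, p(7)=15, p(8)=22, p(9)=30, p(10)=42, p(11)=56, p(12)=77, p(13)=101, p(14)=135, p(15)=176, p(16)=231, p(17)=297, p(18)=385, p(19)=490, p(20)=627, p(21)=792, p(22)=1002, p(23)=1255, p(24)=1575, p(25)=1958, p(26)=2436, p(27)=3010, p(28)=3718, p(29)=4565, p(30)=5604, p(31)=6842, p(32)=8349, p(33)=10143, p(34)=12310, p(35)=14883, p(36)=17977, p(37)=21637, p(38)=26015, p(39)=31185, p(40)=37338, p(41)=44583, p(42)=53174, p(43)=63261, p(44)=75175, p(45)=89134, p(46)=105558, p(47)=124754, p(48)=147273, p(49)=173525, p(50)=204226, p(51)=239943, p(52)=281589, p(53)=329931, p(54)=386155, p(55)=451276, p(56)=526823, p(57)=614154, p(58)=715220, p(59)=831820, p(60)=966467, p(61)=1121505, p(62)=1300156, p(63)=1505499, p(64)=1741630, p(65)=2012558, p(66)=2323520, p(67)=2679689, p(68)=3087735, p(69)=3554345, p(70)=4087968, p(71)=4697205, p(72)=5392783, p(73)=6185689, p(74)=7089500, p(75)=8118264, p(76)=9289091, p(77)=10619863, p(78)=12132164, p(79)=13848650, p(80)=15796476, p(81)=18004327, p(82)=20506255, p(83)=23338469, p(84)=26543660, p(85)=30167357, p(86)=34262962, p(87)=38887673, p(88)=44108109, p(89)=49995925, p(90)=56634173, p(91)=64112359, p(92)=72533807, p(93)=82010177, p(94)=92669720, p(95)=104651419, p(96)=118114304, p(97)=133230930, p(98)=150198136, p(99)=169229875, p(100)=190569292, p(101)=214481126, p(102)=241265379, p(103)=271248950, p(104)=304801365, p(105)=342325709, p(106)=384276336, p(107)=431149389, p(108)=483502844, p(109)=541946240, p(110)=607163746, p(111)=679903203, p(112)=761002156, p(113)=851376628, p(114)=952050665, p(115)=1064144451, p(116)=1188908248, p(117)=1327710076, p(118)=1482074143, p(119)=1653668665, p(120)=1844349560, p(121)=2056148051, p(122)=2291320912, p(123)=2552338241, p(124)=2841940500, p(125)=3163127352, p(126)=3519222692, p(127)=3913864295.
Final step: p(128) = p(127) + p(126) - p(123) - p(121) + p(116) + p(113) - p(106) - p(102) + p(93) + p(88) - p(77) - p(71) + p(58) + p(51) - p(36) - p(28) + p(11) + p(2)
= 3913864295 + 3519222692 - 2552338241 - 2056148051 + 1188908248 + 851376628 - 384276336 - 241265379 + 82010177 + 44108109 - 10619863 - 4697205 + 715220 + 239943 - 17977 - 3718 + 56 + 2
= 4351078600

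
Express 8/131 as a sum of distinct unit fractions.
1/17 + 1/446 + 1/331081 + 1/328843554602

Greedy algorithm:
8/131: ceiling(131/8) = 17, use 1/17
5/2227: ceiling(2227/5) = 446, use 1/446
3/993242: ceiling(993242/3) = 331081, use 1/331081
1/328843554602: ceiling(328843554602/1) = 328843554602, use 1/328843554602
Result: 8/131 = 1/17 + 1/446 + 1/331081 + 1/328843554602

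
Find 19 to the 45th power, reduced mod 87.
43

Repeated squaring. Binary of 45 = 101101.
19^1 ≡ 19 (mod 87); 19^2 ≡ 13 (mod 87); 19^4 ≡ 82 (mod 87); 19^8 ≡ 25 (mod 87); 19^16 ≡ 16 (mod 87); 19^32 ≡ 82 (mod 87)
19^45 = 19^1 × 19^4 × 19^8 × 19^32 ≡ 43 (mod 87)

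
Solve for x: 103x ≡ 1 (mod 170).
137

gcd(103, 170) = 1, so the inverse exists.
Extended Euclidean algorithm on (170, 103):
170 = 1 × 103 + 67  ⟹  67 = (1)·170 + (-1)·103
103 = 1 × 67 + 36  ⟹  36 = (-1)·170 + (2)·103
67 = 1 × 36 + 31  ⟹  31 = (2)·170 + (-3)·103
36 = 1 × 31 + 5  ⟹  5 = (-3)·170 + (5)·103
31 = 6 × 5 + 1  ⟹  1 = (20)·170 + (-33)·103
So (-33)·103 ≡ 1 (mod 170), i.e. 103^(-1) ≡ -33 ≡ 137 (mod 170).
Check: 103 × 137 = 14111 ≡ 1 (mod 170)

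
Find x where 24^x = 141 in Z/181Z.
111

Baby-step giant-step with step n = ⌈√181⌉ = 14.
Baby steps 24^j mod 181 (j:value) for j=0..13: 0:1, 1:24, 2:33, 3:68, 4:3, 5:72, 6:99, 7:23, 8:9, 9:35, 10:116, 11:69, 12:27, 13:105.
Giant-step multiplier: 24^(-14) ≡ 24^(180-14) = 24^166 ≡ 168 (mod 181).
Giant steps γ_i = 141·168^i mod 181: γ_0=141, γ_1=158, γ_2=118, γ_3=95, γ_4=32, γ_5=127, γ_6=159, γ_7=105 (in table at j=13).
x = i·n + j = 7·14 + 13 = 111.
Check: 24^111 ≡ 141 (mod 181).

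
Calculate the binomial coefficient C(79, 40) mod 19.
18

Using Lucas' theorem:
Write n=79 and k=40 in base 19:
n in base 19: [4, 3]
k in base 19: [2, 2]
C(79,40) mod 19 = ∏ C(n_i, k_i) mod 19
Digit binomials (mod 19): C(4,2) = 6; C(3,2) = 3
Product: 6 × 3 = 18 ≡ 18 (mod 19)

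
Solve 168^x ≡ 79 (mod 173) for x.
59

Baby-step giant-step with step n = ⌈√173⌉ = 14.
Baby steps 168^j mod 173 (j:value) for j=0..13: 0:1, 1:168, 2:25, 3:48, 4:106, 5:162, 6:55, 7:71, 8:164, 9:45, 10:121, 11:87, 12:84, 13:99.
Giant-step multiplier: 168^(-14) ≡ 168^(172-14) = 168^158 ≡ 137 (mod 173).
Giant steps γ_i = 79·137^i mod 173: γ_0=79, γ_1=97, γ_2=141, γ_3=114, γ_4=48 (in table at j=3).
x = i·n + j = 4·14 + 3 = 59.
Check: 168^59 ≡ 79 (mod 173).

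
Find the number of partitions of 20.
627

p(n) counts ways to write n as a sum of positive integers (order ignored).
Euler's pentagonal recurrence: p(k) = p(k-1) + p(k-2) - p(k-5) - p(k-7) + p(k-12) + p(k-15) - ... (offsets j(3j∓1)/2, signs ++--, p(0)=1, p(<0)=0).
DP table for k = 0..19: p(0)=1, p(1)=1, p(2)=2, p(3)=3, p(4)=5, p(5)=7, p(6)=11, p(7)=15, p(8)=22, p(9)=30, p(10)=42, p(11)=56, p(12)=77, p(13)=101, p(14)=135, p(15)=176, p(16)=231, p(17)=297, p(18)=385, p(19)=490.
Final step: p(20) = p(19) + p(18) - p(15) - p(13) + p(8) + p(5)
= 490 + 385 - 176 - 101 + 22 + 7
= 627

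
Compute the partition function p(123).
2552338241

p(n) counts ways to write n as a sum of positive integers (order ignored).
Euler's pentagonal recurrence: p(k) = p(k-1) + p(k-2) - p(k-5) - p(k-7) + p(k-12) + p(k-15) - ... (offsets j(3j∓1)/2, signs ++--, p(0)=1, p(<0)=0).
DP table for k = 0..122: p(0)=1, p(1)=1, p(2)=2, p(3)=3, p(4)=5, p(5)=7, p(6)=11, p(7)=15, p(8)=22, p(9)=30, p(10)=42, p(11)=56, p(12)=77, p(13)=101, p(14)=135, p(15)=176, p(16)=231, p(17)=297, p(18)=385, p(19)=490, p(20)=627, p(21)=792, p(22)=1002, p(23)=1255, p(24)=1575, p(25)=1958, p(26)=2436, p(27)=3010, p(28)=3718, p(29)=4565, p(30)=5604, p(31)=6842, p(32)=8349, p(33)=10143, p(34)=12310, p(35)=14883, p(36)=17977, p(37)=21637, p(38)=26015, p(39)=31185, p(40)=37338, p(41)=44583, p(42)=53174, p(43)=63261, p(44)=75175, p(45)=89134, p(46)=105558, p(47)=124754, p(48)=147273, p(49)=173525, p(50)=204226, p(51)=239943, p(52)=281589, p(53)=329931, p(54)=386155, p(55)=451276, p(56)=526823, p(57)=614154, p(58)=715220, p(59)=831820, p(60)=966467, p(61)=1121505, p(62)=1300156, p(63)=1505499, p(64)=1741630, p(65)=2012558, p(66)=2323520, p(67)=2679689, p(68)=3087735, p(69)=3554345, p(70)=4087968, p(71)=4697205, p(72)=5392783, p(73)=6185689, p(74)=7089500, p(75)=8118264, p(76)=9289091, p(77)=10619863, p(78)=12132164, p(79)=13848650, p(80)=15796476, p(81)=18004327, p(82)=20506255, p(83)=23338469, p(84)=26543660, p(85)=30167357, p(86)=34262962, p(87)=38887673, p(88)=44108109, p(89)=49995925, p(90)=56634173, p(91)=64112359, p(92)=72533807, p(93)=82010177, p(94)=92669720, p(95)=104651419, p(96)=118114304, p(97)=133230930, p(98)=150198136, p(99)=169229875, p(100)=190569292, p(101)=214481126, p(102)=241265379, p(103)=271248950, p(104)=304801365, p(105)=342325709, p(106)=384276336, p(107)=431149389, p(108)=483502844, p(109)=541946240, p(110)=607163746, p(111)=679903203, p(112)=761002156, p(113)=851376628, p(114)=952050665, p(115)=1064144451, p(116)=1188908248, p(117)=1327710076, p(118)=1482074143, p(119)=1653668665, p(120)=1844349560, p(121)=2056148051, p(122)=2291320912.
Final step: p(123) = p(122) + p(121) - p(118) - p(116) + p(111) + p(108) - p(101) - p(97) + p(88) + p(83) - p(72) - p(66) + p(53) + p(46) - p(31) - p(23) + p(6)
= 2291320912 + 2056148051 - 1482074143 - 1188908248 + 679903203 + 483502844 - 214481126 - 133230930 + 44108109 + 23338469 - 5392783 - 2323520 + 329931 + 105558 - 6842 - 1255 + 11
= 2552338241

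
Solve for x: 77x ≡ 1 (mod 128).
5

gcd(77, 128) = 1, so the inverse exists.
Extended Euclidean algorithm on (128, 77):
128 = 1 × 77 + 51  ⟹  51 = (1)·128 + (-1)·77
77 = 1 × 51 + 26  ⟹  26 = (-1)·128 + (2)·77
51 = 1 × 26 + 25  ⟹  25 = (2)·128 + (-3)·77
26 = 1 × 25 + 1  ⟹  1 = (-3)·128 + (5)·77
So (5)·77 ≡ 1 (mod 128), i.e. 77^(-1) ≡ 5 (mod 128).
Check: 77 × 5 = 385 ≡ 1 (mod 128)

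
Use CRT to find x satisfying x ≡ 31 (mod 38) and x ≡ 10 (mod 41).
297

Using Chinese Remainder Theorem:
M = 38 × 41 = 1558
M1 = 41, M2 = 38
y1 = 41^(-1) mod 38 = 13
y2 = 38^(-1) mod 41 = 27
x = (31×41×13 + 10×38×27) mod 1558 = 297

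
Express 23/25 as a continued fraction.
[0; 1, 11, 2]

Euclidean algorithm steps:
23 = 0 × 25 + 23
25 = 1 × 23 + 2
23 = 11 × 2 + 1
2 = 2 × 1 + 0
Continued fraction: [0; 1, 11, 2]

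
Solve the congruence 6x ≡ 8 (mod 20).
x ≡ 8 (mod 10)

gcd(6, 20) = 2, which divides 8, so solutions exist.
Divide through by 2: 3x ≡ 4 (mod 10).
Find 3^(-1) mod 10 by the extended Euclidean algorithm:
10 = 3 × 3 + 1  ⟹  1 = (1)·10 + (-3)·3
So (-3)·3 ≡ 1 (mod 10), i.e. 3^(-1) ≡ -3 ≡ 7 (mod 10).
x ≡ 7 × 4 = 28 ≡ 8 (mod 10).
Check: 6 × 8 = 48 ≡ 8 (mod 20).
x ≡ 8 (mod 10), giving 2 solutions mod 20.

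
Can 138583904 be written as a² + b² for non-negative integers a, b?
Not possible

Factorization: 138583904 = 2^5 × 163^3
By Fermat: n is sum of two squares iff every prime p ≡ 3 (mod 4) appears to even power.
Prime(s) ≡ 3 (mod 4) with odd exponent: [(163, 3)]
Therefore 138583904 cannot be expressed as a² + b².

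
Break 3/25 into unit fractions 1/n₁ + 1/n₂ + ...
1/9 + 1/113 + 1/25425

Greedy algorithm:
3/25: ceiling(25/3) = 9, use 1/9
2/225: ceiling(225/2) = 113, use 1/113
1/25425: ceiling(25425/1) = 25425, use 1/25425
Result: 3/25 = 1/9 + 1/113 + 1/25425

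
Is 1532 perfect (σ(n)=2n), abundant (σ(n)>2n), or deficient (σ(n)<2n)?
deficient

Proper divisors of 1532: sum = 1 + 2 + 4 + 383 + 766 = 1156
Since 1156 < 1532, 1532 is deficient.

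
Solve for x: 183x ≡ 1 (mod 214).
69

gcd(183, 214) = 1, so the inverse exists.
Extended Euclidean algorithm on (214, 183):
214 = 1 × 183 + 31  ⟹  31 = (1)·214 + (-1)·183
183 = 5 × 31 + 28  ⟹  28 = (-5)·214 + (6)·183
31 = 1 × 28 + 3  ⟹  3 = (6)·214 + (-7)·183
28 = 9 × 3 + 1  ⟹  1 = (-59)·214 + (69)·183
So (69)·183 ≡ 1 (mod 214), i.e. 183^(-1) ≡ 69 (mod 214).
Check: 183 × 69 = 12627 ≡ 1 (mod 214)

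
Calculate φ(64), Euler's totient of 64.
32

64 = 2^6
φ(n) = n × ∏(1 - 1/p) for each prime p dividing n
φ(64) = 64 × (1 - 1/2) = 32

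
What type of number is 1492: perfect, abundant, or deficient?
deficient

Proper divisors of 1492: sum = 1 + 2 + 4 + 373 + 746 = 1126
Since 1126 < 1492, 1492 is deficient.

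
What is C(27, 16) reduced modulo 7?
3

Using Lucas' theorem:
Write n=27 and k=16 in base 7:
n in base 7: [3, 6]
k in base 7: [2, 2]
C(27,16) mod 7 = ∏ C(n_i, k_i) mod 7
Digit binomials (mod 7): C(3,2) = 3; C(6,2) = 15 ≡ 1
Product: 3 × 1 = 3 ≡ 3 (mod 7)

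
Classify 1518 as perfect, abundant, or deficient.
abundant

Proper divisors of 1518: sum = 1 + 2 + 3 + 6 + 11 + 22 + 23 + 33 + 46 + 66 + 69 + 138 + 253 + 506 + 759 = 1938
Since 1938 > 1518, 1518 is abundant.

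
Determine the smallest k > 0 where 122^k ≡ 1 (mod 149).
148

149 is prime, so ord(122) divides φ(149) = 148.
Divisors of 148: 1, 2, 4, 37, 74, 148.
Repeated squaring: 122^1 ≡ 122, 122^2 ≡ 133, 122^4 ≡ 107, 122^8 ≡ 125, 122^16 ≡ 129, 122^32 ≡ 102, 122^64 ≡ 123, 122^128 ≡ 80 (mod 149).
Test 122^d mod 149 for each divisor d in increasing order:
122^1 ≡ 122
122^2 ≡ 133
122^4 ≡ 107
122^37 = 122^32·122^4·122^1 ≡ 44
122^74 = 122^64·122^8·122^2 ≡ 148
122^148 = 122^128·122^16·122^4 ≡ 1  ← first divisor giving 1
The order is 148.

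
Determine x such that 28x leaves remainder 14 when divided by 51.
x ≡ 26 (mod 51)

gcd(28, 51) = 1, which divides 14, so solutions exist.
Find 28^(-1) mod 51 by the extended Euclidean algorithm:
51 = 1 × 28 + 23  ⟹  23 = (1)·51 + (-1)·28
28 = 1 × 23 + 5  ⟹  5 = (-1)·51 + (2)·28
23 = 4 × 5 + 3  ⟹  3 = (5)·51 + (-9)·28
5 = 1 × 3 + 2  ⟹  2 = (-6)·51 + (11)·28
3 = 1 × 2 + 1  ⟹  1 = (11)·51 + (-20)·28
So (-20)·28 ≡ 1 (mod 51), i.e. 28^(-1) ≡ -20 ≡ 31 (mod 51).
x ≡ 31 × 14 = 434 ≡ 26 (mod 51).
Check: 28 × 26 = 728 ≡ 14 (mod 51).
Unique solution: x ≡ 26 (mod 51)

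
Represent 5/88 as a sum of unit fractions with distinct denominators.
1/18 + 1/792

Greedy algorithm:
5/88: ceiling(88/5) = 18, use 1/18
1/792: ceiling(792/1) = 792, use 1/792
Result: 5/88 = 1/18 + 1/792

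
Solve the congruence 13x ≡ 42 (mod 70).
x ≡ 14 (mod 70)

gcd(13, 70) = 1, which divides 42, so solutions exist.
Find 13^(-1) mod 70 by the extended Euclidean algorithm:
70 = 5 × 13 + 5  ⟹  5 = (1)·70 + (-5)·13
13 = 2 × 5 + 3  ⟹  3 = (-2)·70 + (11)·13
5 = 1 × 3 + 2  ⟹  2 = (3)·70 + (-16)·13
3 = 1 × 2 + 1  ⟹  1 = (-5)·70 + (27)·13
So (27)·13 ≡ 1 (mod 70), i.e. 13^(-1) ≡ 27 (mod 70).
x ≡ 27 × 42 = 1134 ≡ 14 (mod 70).
Check: 13 × 14 = 182 ≡ 42 (mod 70).
Unique solution: x ≡ 14 (mod 70)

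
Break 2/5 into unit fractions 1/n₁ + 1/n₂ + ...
1/3 + 1/15

Greedy algorithm:
2/5: ceiling(5/2) = 3, use 1/3
1/15: ceiling(15/1) = 15, use 1/15
Result: 2/5 = 1/3 + 1/15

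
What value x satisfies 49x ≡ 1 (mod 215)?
79

gcd(49, 215) = 1, so the inverse exists.
Extended Euclidean algorithm on (215, 49):
215 = 4 × 49 + 19  ⟹  19 = (1)·215 + (-4)·49
49 = 2 × 19 + 11  ⟹  11 = (-2)·215 + (9)·49
19 = 1 × 11 + 8  ⟹  8 = (3)·215 + (-13)·49
11 = 1 × 8 + 3  ⟹  3 = (-5)·215 + (22)·49
8 = 2 × 3 + 2  ⟹  2 = (13)·215 + (-57)·49
3 = 1 × 2 + 1  ⟹  1 = (-18)·215 + (79)·49
So (79)·49 ≡ 1 (mod 215), i.e. 49^(-1) ≡ 79 (mod 215).
Check: 49 × 79 = 3871 ≡ 1 (mod 215)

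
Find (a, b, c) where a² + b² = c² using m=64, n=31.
(3135, 3968, 5057)

Euclid's formula: a = m² - n², b = 2mn, c = m² + n²
m = 64, n = 31
a = 64² - 31² = 4096 - 961 = 3135
b = 2 × 64 × 31 = 3968
c = 64² + 31² = 4096 + 961 = 5057
Verification: 3135² + 3968² = 9828225 + 15745024 = 25573249 = 5057² ✓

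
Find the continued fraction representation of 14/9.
[1; 1, 1, 4]

Euclidean algorithm steps:
14 = 1 × 9 + 5
9 = 1 × 5 + 4
5 = 1 × 4 + 1
4 = 4 × 1 + 0
Continued fraction: [1; 1, 1, 4]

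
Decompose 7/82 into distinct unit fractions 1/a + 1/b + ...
1/12 + 1/492

Greedy algorithm:
7/82: ceiling(82/7) = 12, use 1/12
1/492: ceiling(492/1) = 492, use 1/492
Result: 7/82 = 1/12 + 1/492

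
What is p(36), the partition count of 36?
17977

p(n) counts ways to write n as a sum of positive integers (order ignored).
Euler's pentagonal recurrence: p(k) = p(k-1) + p(k-2) - p(k-5) - p(k-7) + p(k-12) + p(k-15) - ... (offsets j(3j∓1)/2, signs ++--, p(0)=1, p(<0)=0).
DP table for k = 0..35: p(0)=1, p(1)=1, p(2)=2, p(3)=3, p(4)=5, p(5)=7, p(6)=11, p(7)=15, p(8)=22, p(9)=30, p(10)=42, p(11)=56, p(12)=77, p(13)=101, p(14)=135, p(15)=176, p(16)=231, p(17)=297, p(18)=385, p(19)=490, p(20)=627, p(21)=792, p(22)=1002, p(23)=1255, p(24)=1575, p(25)=1958, p(26)=2436, p(27)=3010, p(28)=3718, p(29)=4565, p(30)=5604, p(31)=6842, p(32)=8349, p(33)=10143, p(34)=12310, p(35)=14883.
Final step: p(36) = p(35) + p(34) - p(31) - p(29) + p(24) + p(21) - p(14) - p(10) + p(1)
= 14883 + 12310 - 6842 - 4565 + 1575 + 792 - 135 - 42 + 1
= 17977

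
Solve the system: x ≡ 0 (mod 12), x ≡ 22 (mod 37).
96

Using Chinese Remainder Theorem:
M = 12 × 37 = 444
M1 = 37, M2 = 12
y1 = 37^(-1) mod 12 = 1
y2 = 12^(-1) mod 37 = 34
x = (0×37×1 + 22×12×34) mod 444 = 96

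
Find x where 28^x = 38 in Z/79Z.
30

Baby-step giant-step with step n = ⌈√79⌉ = 9.
Baby steps 28^j mod 79 (j:value) for j=0..8: 0:1, 1:28, 2:73, 3:69, 4:36, 5:60, 6:21, 7:35, 8:32.
Giant-step multiplier: 28^(-9) ≡ 28^(78-9) = 28^69 ≡ 41 (mod 79).
Giant steps γ_i = 38·41^i mod 79: γ_0=38, γ_1=57, γ_2=46, γ_3=69 (in table at j=3).
x = i·n + j = 3·9 + 3 = 30.
Check: 28^30 ≡ 38 (mod 79).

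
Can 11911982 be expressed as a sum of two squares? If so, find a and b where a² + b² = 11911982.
Not possible

Factorization: 11911982 = 2 × 29 × 59^3
By Fermat: n is sum of two squares iff every prime p ≡ 3 (mod 4) appears to even power.
Prime(s) ≡ 3 (mod 4) with odd exponent: [(59, 3)]
Therefore 11911982 cannot be expressed as a² + b².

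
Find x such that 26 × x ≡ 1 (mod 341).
223

gcd(26, 341) = 1, so the inverse exists.
Extended Euclidean algorithm on (341, 26):
341 = 13 × 26 + 3  ⟹  3 = (1)·341 + (-13)·26
26 = 8 × 3 + 2  ⟹  2 = (-8)·341 + (105)·26
3 = 1 × 2 + 1  ⟹  1 = (9)·341 + (-118)·26
So (-118)·26 ≡ 1 (mod 341), i.e. 26^(-1) ≡ -118 ≡ 223 (mod 341).
Check: 26 × 223 = 5798 ≡ 1 (mod 341)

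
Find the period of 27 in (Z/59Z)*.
29

59 is prime, so ord(27) divides φ(59) = 58.
Divisors of 58: 1, 2, 29, 58.
Repeated squaring: 27^1 ≡ 27, 27^2 ≡ 21, 27^4 ≡ 28, 27^8 ≡ 17, 27^16 ≡ 53, 27^32 ≡ 36 (mod 59).
Test 27^d mod 59 for each divisor d in increasing order:
27^1 ≡ 27
27^2 ≡ 21
27^29 = 27^16·27^8·27^4·27^1 ≡ 1  ← first divisor giving 1
The order is 29.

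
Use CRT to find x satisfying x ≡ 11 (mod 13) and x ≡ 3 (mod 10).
63

Using Chinese Remainder Theorem:
M = 13 × 10 = 130
M1 = 10, M2 = 13
y1 = 10^(-1) mod 13 = 4
y2 = 13^(-1) mod 10 = 7
x = (11×10×4 + 3×13×7) mod 130 = 63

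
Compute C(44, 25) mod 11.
0

Using Lucas' theorem:
Write n=44 and k=25 in base 11:
n in base 11: [4, 0]
k in base 11: [2, 3]
C(44,25) mod 11 = ∏ C(n_i, k_i) mod 11
Digit binomials (mod 11): C(4,2) = 6; C(0,3) = 0 (k_i > n_i)
Product: 6 × 0 = 0 ≡ 0 (mod 11)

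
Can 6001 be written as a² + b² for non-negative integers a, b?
15² + 76² (a=15, b=76)

Factorization: 6001 = 17 × 353
By Fermat: n is sum of two squares iff every prime p ≡ 3 (mod 4) appears to even power.
All primes ≡ 3 (mod 4) appear to even power.
Search a = 0, 1, 2, … for 6001 - a² a perfect square: first hit at a = 15: 6001 - 225 = 5776 = 76².
6001 = 15² + 76² = 225 + 5776 ✓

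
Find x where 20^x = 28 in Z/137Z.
98

Baby-step giant-step with step n = ⌈√137⌉ = 12.
Baby steps 20^j mod 137 (j:value) for j=0..11: 0:1, 1:20, 2:126, 3:54, 4:121, 5:91, 6:39, 7:95, 8:119, 9:51, 10:61, 11:124.
Giant-step multiplier: 20^(-12) ≡ 20^(136-12) = 20^124 ≡ 49 (mod 137).
Giant steps γ_i = 28·49^i mod 137: γ_0=28, γ_1=2, γ_2=98, γ_3=7, γ_4=69, γ_5=93, γ_6=36, γ_7=120, γ_8=126 (in table at j=2).
x = i·n + j = 8·12 + 2 = 98.
Check: 20^98 ≡ 28 (mod 137).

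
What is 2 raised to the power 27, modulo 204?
8

Repeated squaring. Binary of 27 = 11011.
2^1 ≡ 2 (mod 204); 2^2 ≡ 4 (mod 204); 2^4 ≡ 16 (mod 204); 2^8 ≡ 52 (mod 204); 2^16 ≡ 52 (mod 204)
2^27 = 2^1 × 2^2 × 2^8 × 2^16 ≡ 8 (mod 204)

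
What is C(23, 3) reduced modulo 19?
4

Using Lucas' theorem:
Write n=23 and k=3 in base 19:
n in base 19: [1, 4]
k in base 19: [0, 3]
C(23,3) mod 19 = ∏ C(n_i, k_i) mod 19
Digit binomials (mod 19): C(1,0) = 1; C(4,3) = 4
Product: 1 × 4 = 4 ≡ 4 (mod 19)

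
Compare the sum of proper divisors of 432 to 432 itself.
abundant

Proper divisors of 432: sum = 1 + 2 + 3 + 4 + 6 + 8 + 9 + 12 + ... + 72 + 108 + 144 + 216 (19 divisors) = 808
Since 808 > 432, 432 is abundant.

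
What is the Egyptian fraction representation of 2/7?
1/4 + 1/28

Greedy algorithm:
2/7: ceiling(7/2) = 4, use 1/4
1/28: ceiling(28/1) = 28, use 1/28
Result: 2/7 = 1/4 + 1/28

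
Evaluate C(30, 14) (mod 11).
2

Using Lucas' theorem:
Write n=30 and k=14 in base 11:
n in base 11: [2, 8]
k in base 11: [1, 3]
C(30,14) mod 11 = ∏ C(n_i, k_i) mod 11
Digit binomials (mod 11): C(2,1) = 2; C(8,3) = 56 ≡ 1
Product: 2 × 1 = 2 ≡ 2 (mod 11)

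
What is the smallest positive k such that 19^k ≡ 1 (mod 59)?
29

59 is prime, so ord(19) divides φ(59) = 58.
Divisors of 58: 1, 2, 29, 58.
Repeated squaring: 19^1 ≡ 19, 19^2 ≡ 7, 19^4 ≡ 49, 19^8 ≡ 41, 19^16 ≡ 29, 19^32 ≡ 15 (mod 59).
Test 19^d mod 59 for each divisor d in increasing order:
19^1 ≡ 19
19^2 ≡ 7
19^29 = 19^16·19^8·19^4·19^1 ≡ 1  ← first divisor giving 1
The order is 29.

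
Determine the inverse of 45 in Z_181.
177

gcd(45, 181) = 1, so the inverse exists.
Extended Euclidean algorithm on (181, 45):
181 = 4 × 45 + 1  ⟹  1 = (1)·181 + (-4)·45
So (-4)·45 ≡ 1 (mod 181), i.e. 45^(-1) ≡ -4 ≡ 177 (mod 181).
Check: 45 × 177 = 7965 ≡ 1 (mod 181)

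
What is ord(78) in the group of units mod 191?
95

191 is prime, so ord(78) divides φ(191) = 190.
Divisors of 190: 1, 2, 5, 10, 19, 38, 95, 190.
Repeated squaring: 78^1 ≡ 78, 78^2 ≡ 163, 78^4 ≡ 20, 78^8 ≡ 18, 78^16 ≡ 133, 78^32 ≡ 117, 78^64 ≡ 128, 78^128 ≡ 149 (mod 191).
Test 78^d mod 191 for each divisor d in increasing order:
78^1 ≡ 78
78^2 ≡ 163
78^5 = 78^4·78^1 ≡ 32
78^10 = 78^8·78^2 ≡ 69
78^19 = 78^16·78^2·78^1 ≡ 39
78^38 = 78^32·78^4·78^2 ≡ 184
78^95 = 78^64·78^16·78^8·78^4·78^2·78^1 ≡ 1  ← first divisor giving 1
The order is 95.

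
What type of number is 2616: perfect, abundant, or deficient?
abundant

Proper divisors of 2616: sum = 1 + 2 + 3 + 4 + 6 + 8 + 12 + 24 + 109 + 218 + 327 + 436 + 654 + 872 + 1308 = 3984
Since 3984 > 2616, 2616 is abundant.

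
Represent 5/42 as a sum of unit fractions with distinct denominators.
1/9 + 1/126

Greedy algorithm:
5/42: ceiling(42/5) = 9, use 1/9
1/126: ceiling(126/1) = 126, use 1/126
Result: 5/42 = 1/9 + 1/126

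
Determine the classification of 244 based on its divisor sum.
deficient

Proper divisors of 244: sum = 1 + 2 + 4 + 61 + 122 = 190
Since 190 < 244, 244 is deficient.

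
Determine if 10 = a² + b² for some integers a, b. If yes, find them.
1² + 3² (a=1, b=3)

Factorization: 10 = 2 × 5
By Fermat: n is sum of two squares iff every prime p ≡ 3 (mod 4) appears to even power.
All primes ≡ 3 (mod 4) appear to even power.
Search a = 0, 1, 2, … for 10 - a² a perfect square: first hit at a = 1: 10 - 1 = 9 = 3².
10 = 1² + 3² = 1 + 9 ✓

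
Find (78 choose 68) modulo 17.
1

Using Lucas' theorem:
Write n=78 and k=68 in base 17:
n in base 17: [4, 10]
k in base 17: [4, 0]
C(78,68) mod 17 = ∏ C(n_i, k_i) mod 17
Digit binomials (mod 17): C(4,4) = 1; C(10,0) = 1
Product: 1 × 1 = 1 ≡ 1 (mod 17)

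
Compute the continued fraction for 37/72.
[0; 1, 1, 17, 2]

Euclidean algorithm steps:
37 = 0 × 72 + 37
72 = 1 × 37 + 35
37 = 1 × 35 + 2
35 = 17 × 2 + 1
2 = 2 × 1 + 0
Continued fraction: [0; 1, 1, 17, 2]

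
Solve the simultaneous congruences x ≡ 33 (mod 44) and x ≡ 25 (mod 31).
1265

Using Chinese Remainder Theorem:
M = 44 × 31 = 1364
M1 = 31, M2 = 44
y1 = 31^(-1) mod 44 = 27
y2 = 44^(-1) mod 31 = 12
x = (33×31×27 + 25×44×12) mod 1364 = 1265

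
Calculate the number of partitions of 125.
3163127352

p(n) counts ways to write n as a sum of positive integers (order ignored).
Euler's pentagonal recurrence: p(k) = p(k-1) + p(k-2) - p(k-5) - p(k-7) + p(k-12) + p(k-15) - ... (offsets j(3j∓1)/2, signs ++--, p(0)=1, p(<0)=0).
DP table for k = 0..124: p(0)=1, p(1)=1, p(2)=2, p(3)=3, p(4)=5, p(5)=7, p(6)=11, p(7)=15, p(8)=22, p(9)=30, p(10)=42, p(11)=56, p(12)=77, p(13)=101, p(14)=135, p(15)=176, p(16)=231, p(17)=297, p(18)=385, p(19)=490, p(20)=627, p(21)=792, p(22)=1002, p(23)=1255, p(24)=1575, p(25)=1958, p(26)=2436, p(27)=3010, p(28)=3718, p(29)=4565, p(30)=5604, p(31)=6842, p(32)=8349, p(33)=10143, p(34)=12310, p(35)=14883, p(36)=17977, p(37)=21637, p(38)=26015, p(39)=31185, p(40)=37338, p(41)=44583, p(42)=53174, p(43)=63261, p(44)=75175, p(45)=89134, p(46)=105558, p(47)=124754, p(48)=147273, p(49)=173525, p(50)=204226, p(51)=239943, p(52)=281589, p(53)=329931, p(54)=386155, p(55)=451276, p(56)=526823, p(57)=614154, p(58)=715220, p(59)=831820, p(60)=966467, p(61)=1121505, p(62)=1300156, p(63)=1505499, p(64)=1741630, p(65)=2012558, p(66)=2323520, p(67)=2679689, p(68)=3087735, p(69)=3554345, p(70)=4087968, p(71)=4697205, p(72)=5392783, p(73)=6185689, p(74)=7089500, p(75)=8118264, p(76)=9289091, p(77)=10619863, p(78)=12132164, p(79)=13848650, p(80)=15796476, p(81)=18004327, p(82)=20506255, p(83)=23338469, p(84)=26543660, p(85)=30167357, p(86)=34262962, p(87)=38887673, p(88)=44108109, p(89)=49995925, p(90)=56634173, p(91)=64112359, p(92)=72533807, p(93)=82010177, p(94)=92669720, p(95)=104651419, p(96)=118114304, p(97)=133230930, p(98)=150198136, p(99)=169229875, p(100)=190569292, p(101)=214481126, p(102)=241265379, p(103)=271248950, p(104)=304801365, p(105)=342325709, p(106)=384276336, p(107)=431149389, p(108)=483502844, p(109)=541946240, p(110)=607163746, p(111)=679903203, p(112)=761002156, p(113)=851376628, p(114)=952050665, p(115)=1064144451, p(116)=1188908248, p(117)=1327710076, p(118)=1482074143, p(119)=1653668665, p(120)=1844349560, p(121)=2056148051, p(122)=2291320912, p(123)=2552338241, p(124)=2841940500.
Final step: p(125) = p(124) + p(123) - p(120) - p(118) + p(113) + p(110) - p(103) - p(99) + p(90) + p(85) - p(74) - p(68) + p(55) + p(48) - p(33) - p(25) + p(8)
= 2841940500 + 2552338241 - 1844349560 - 1482074143 + 851376628 + 607163746 - 271248950 - 169229875 + 56634173 + 30167357 - 7089500 - 3087735 + 451276 + 147273 - 10143 - 1958 + 22
= 3163127352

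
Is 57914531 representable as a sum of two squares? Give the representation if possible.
Not possible

Factorization: 57914531 = 53 × 103^3
By Fermat: n is sum of two squares iff every prime p ≡ 3 (mod 4) appears to even power.
Prime(s) ≡ 3 (mod 4) with odd exponent: [(103, 3)]
Therefore 57914531 cannot be expressed as a² + b².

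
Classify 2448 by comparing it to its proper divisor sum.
abundant

Proper divisors of 2448: sum = 1 + 2 + 3 + 4 + 6 + 8 + 9 + 12 + ... + 408 + 612 + 816 + 1224 (29 divisors) = 4806
Since 4806 > 2448, 2448 is abundant.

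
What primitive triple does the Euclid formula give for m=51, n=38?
(1157, 3876, 4045)

Euclid's formula: a = m² - n², b = 2mn, c = m² + n²
m = 51, n = 38
a = 51² - 38² = 2601 - 1444 = 1157
b = 2 × 51 × 38 = 3876
c = 51² + 38² = 2601 + 1444 = 4045
Verification: 1157² + 3876² = 1338649 + 15023376 = 16362025 = 4045² ✓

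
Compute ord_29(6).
14

29 is prime, so ord(6) divides φ(29) = 28.
Divisors of 28: 1, 2, 4, 7, 14, 28.
Repeated squaring: 6^1 ≡ 6, 6^2 ≡ 7, 6^4 ≡ 20, 6^8 ≡ 23, 6^16 ≡ 7 (mod 29).
Test 6^d mod 29 for each divisor d in increasing order:
6^1 ≡ 6
6^2 ≡ 7
6^4 ≡ 20
6^7 = 6^4·6^2·6^1 ≡ 28
6^14 = 6^8·6^4·6^2 ≡ 1  ← first divisor giving 1
The order is 14.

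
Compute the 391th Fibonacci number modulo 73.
4

Matrix identity: Q^n = [[F_(n+1), F_n], [F_n, F_(n-1)]] with Q = [[1,1],[1,0]].
n = 391 = 110000111₂. Square-and-multiply, entries mod 73:
Q^1 = [[1,1],[1,0]]
Q^3 = (Q^1)²·Q = [[3,2],[2,1]]
Q^6 = (Q^3)² = [[13,8],[8,5]]
Q^12 = (Q^6)² = [[14,71],[71,16]]
Q^24 = (Q^12)² = [[54,13],[13,41]]
Q^48 = (Q^24)² = [[19,67],[67,25]]
Q^97 = (Q^48)²·Q = [[60,32],[32,28]]
Q^195 = (Q^97)²·Q = [[67,25],[25,42]]
Q^391 = (Q^195)²·Q = [[28,4],[4,24]]
F_391 mod 73 = Q^391[0][1] = 4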